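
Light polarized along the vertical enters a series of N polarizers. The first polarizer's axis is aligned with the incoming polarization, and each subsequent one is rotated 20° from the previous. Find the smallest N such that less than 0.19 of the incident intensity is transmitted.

N = 15

First polarizer is aligned with the polarization: full transmission.
Each further stage multiplies by cos²(20°) = 0.883.
After N polarizers: T = 0.883^(N−1). Require T < 0.19 ⇒ N−1 > ln(0.19)/ln(0.883) = 13.35, so N−1 ≥ 14 and N = 15.
Check: N=15 gives T = 0.1752 < 0.19; N=14 gives T = 0.1984.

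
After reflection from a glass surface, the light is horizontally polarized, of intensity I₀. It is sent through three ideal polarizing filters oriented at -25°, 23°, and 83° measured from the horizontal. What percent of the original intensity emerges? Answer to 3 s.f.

I₁ = I₀ cos²(-25° − 0°) = I₀ cos²(25°) = 0.8214 I₀.
I₂ = I₁ cos²(23° + 25°) = 0.8214 I₀ · cos²(48°) = 0.3678 I₀.
I₃ = I₂ cos²(83° − 23°) = 0.3678 I₀ · cos²(60°) = 0.09194 I₀.
That is 9.194% of the incident intensity.

≈ 9.19%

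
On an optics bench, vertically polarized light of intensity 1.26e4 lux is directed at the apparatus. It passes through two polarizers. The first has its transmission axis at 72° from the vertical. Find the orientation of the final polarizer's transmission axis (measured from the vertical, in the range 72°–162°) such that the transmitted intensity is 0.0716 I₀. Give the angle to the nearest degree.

θ ≈ 102°

I₁ = I₀ cos²(72° − 0°) = I₀ cos²(72°) = 0.09549 I₀.
Need I₂/I₀ = 0.0716, so cos²(θ − 72°) = 0.0716 / 0.09549 = 0.7498.
θ − 72° = arccos(√0.7498) = 30.0°, giving θ ≈ 72 + 30.0 = 102.0°.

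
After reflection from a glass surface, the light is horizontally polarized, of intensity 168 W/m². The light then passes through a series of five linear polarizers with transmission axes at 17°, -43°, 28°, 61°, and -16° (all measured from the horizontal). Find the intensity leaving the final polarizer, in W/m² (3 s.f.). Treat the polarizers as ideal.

I ≈ 0.145 W/m²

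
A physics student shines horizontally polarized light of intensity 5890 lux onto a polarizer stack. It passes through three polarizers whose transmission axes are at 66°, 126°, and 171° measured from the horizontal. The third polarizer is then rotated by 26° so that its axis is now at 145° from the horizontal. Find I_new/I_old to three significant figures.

I_new/I_old ≈ 1.79

Before rotation:
I₁ = I₀ cos²(66° − 0°) = I₀ cos²(66°) = 0.1654 I₀.
I₂ = I₁ cos²(126° − 66°) = 0.1654 I₀ · cos²(60°) = 0.04136 I₀.
I₃ = I₂ cos²(171° − 126°) = 0.04136 I₀ · cos²(45°) = 0.02068 I₀.
After rotation:
I₁ = I₀ cos²(66° − 0°) = I₀ cos²(66°) = 0.1654 I₀.
I₂ = I₁ cos²(126° − 66°) = 0.1654 I₀ · cos²(60°) = 0.04136 I₀.
I₃ = I₂ cos²(145° − 126°) = 0.04136 I₀ · cos²(19°) = 0.03697 I₀.
Ratio = 0.03697 / 0.02068 = 1.788.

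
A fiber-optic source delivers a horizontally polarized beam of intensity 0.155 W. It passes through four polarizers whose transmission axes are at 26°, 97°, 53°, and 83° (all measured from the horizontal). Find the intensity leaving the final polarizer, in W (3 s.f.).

I ≈ 0.00515 W

I₁ = 0.155 W · cos²(26°) = 0.1252 W.
I₂ = I₁ · cos²(71°) = 0.1252 · 0.106 = 0.01327 W.
I₃ = I₂ · cos²(44°) = 0.01327 · 0.5174 = 0.006868 W.
I₄ = I₃ · cos²(30°) = 0.006868 · 0.75 = 0.005151 W.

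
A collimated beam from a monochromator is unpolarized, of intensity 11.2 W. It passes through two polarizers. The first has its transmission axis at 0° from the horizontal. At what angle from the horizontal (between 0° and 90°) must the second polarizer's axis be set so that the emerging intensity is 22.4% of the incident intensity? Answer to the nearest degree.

θ ≈ 48°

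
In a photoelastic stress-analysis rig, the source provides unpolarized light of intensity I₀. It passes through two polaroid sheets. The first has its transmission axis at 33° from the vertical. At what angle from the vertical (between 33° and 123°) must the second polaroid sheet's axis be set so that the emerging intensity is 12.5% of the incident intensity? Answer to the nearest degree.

θ ≈ 93°

Unpolarized light through the first polarizer → I₁ = ½ I₀, now polarized at 33°.
Need I₂/I₀ = 0.125, so cos²(θ − 33°) = 0.125 / 0.5 = 0.25.
θ − 33° = arccos(√0.25) = 60.0°, giving θ ≈ 33 + 60.0 = 93.0°.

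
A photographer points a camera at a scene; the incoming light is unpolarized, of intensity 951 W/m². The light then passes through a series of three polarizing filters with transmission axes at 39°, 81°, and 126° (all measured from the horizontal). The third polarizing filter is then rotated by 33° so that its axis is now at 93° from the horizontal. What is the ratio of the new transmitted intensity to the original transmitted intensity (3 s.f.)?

Before rotation:
Unpolarized light through the first polarizer → I₁ = ½ I₀, now polarized at 39°.
I₂ = I₁ cos²(81° − 39°) = 0.5 I₀ · cos²(42°) = 0.2761 I₀.
I₃ = I₂ cos²(126° − 81°) = 0.2761 I₀ · cos²(45°) = 0.1381 I₀.
After rotation:
Unpolarized light through the first polarizer → I₁ = ½ I₀, now polarized at 39°.
I₂ = I₁ cos²(81° − 39°) = 0.5 I₀ · cos²(42°) = 0.2761 I₀.
I₃ = I₂ cos²(93° − 81°) = 0.2761 I₀ · cos²(12°) = 0.2642 I₀.
Ratio = 0.2642 / 0.1381 = 1.914.

I_new/I_old ≈ 1.91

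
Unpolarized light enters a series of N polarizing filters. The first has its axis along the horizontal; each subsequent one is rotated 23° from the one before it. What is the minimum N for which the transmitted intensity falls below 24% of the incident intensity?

N = 6

First polarizer halves the unpolarized light: factor 1/2.
Each further stage multiplies by cos²(23°) = 0.8473.
After N polarizers: T = 0.5·0.8473^(N−1). Require T < 0.24 ⇒ N−1 > ln(0.24/0.5)/ln(0.8473) = 4.43, so N−1 ≥ 5 and N = 6.
Check: N=6 gives T = 0.2184 < 0.24; N=5 gives T = 0.2577.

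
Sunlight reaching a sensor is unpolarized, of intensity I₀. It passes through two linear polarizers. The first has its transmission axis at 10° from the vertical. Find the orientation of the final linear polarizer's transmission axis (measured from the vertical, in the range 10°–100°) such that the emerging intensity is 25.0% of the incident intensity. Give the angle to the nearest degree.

Unpolarized light through the first polarizer → I₁ = ½ I₀, now polarized at 10°.
Need I₂/I₀ = 0.25, so cos²(θ − 10°) = 0.25 / 0.5 = 0.5.
θ − 10° = arccos(√0.5) = 45.0°, giving θ ≈ 10 + 45.0 = 55.0°.

θ ≈ 55°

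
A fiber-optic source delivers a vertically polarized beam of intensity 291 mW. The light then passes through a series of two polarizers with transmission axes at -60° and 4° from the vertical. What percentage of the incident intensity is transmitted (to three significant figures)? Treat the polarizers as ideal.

By Malus's law, I₁ = 291 mW · cos²(60°) = 72.75 mW.
I₂ = I₁ · cos²(64°) = 72.75 · 0.1922 = 13.98 mW.
That is 4.804% of the incident intensity.

≈ 4.80%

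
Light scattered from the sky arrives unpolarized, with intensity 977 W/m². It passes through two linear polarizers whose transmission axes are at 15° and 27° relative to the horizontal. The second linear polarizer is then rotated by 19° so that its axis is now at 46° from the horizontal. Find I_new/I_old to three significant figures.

Before rotation:
Unpolarized light through the first polarizer → I₁ = ½ I₀, now polarized at 15°.
I₂ = I₁ cos²(27° − 15°) = 0.5 I₀ · cos²(12°) = 0.4784 I₀.
After rotation:
Unpolarized light through the first polarizer → I₁ = ½ I₀, now polarized at 15°.
I₂ = I₁ cos²(46° − 15°) = 0.5 I₀ · cos²(31°) = 0.3674 I₀.
Ratio = 0.3674 / 0.4784 = 0.7679.

I_new/I_old ≈ 0.768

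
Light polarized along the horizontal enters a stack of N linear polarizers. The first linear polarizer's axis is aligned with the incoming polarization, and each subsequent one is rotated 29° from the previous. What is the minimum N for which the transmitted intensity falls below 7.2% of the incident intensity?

N = 11

First polarizer is aligned with the polarization: full transmission.
Each further stage multiplies by cos²(29°) = 0.765.
After N polarizers: T = 0.765^(N−1). Require T < 0.072 ⇒ N−1 > ln(0.072)/ln(0.765) = 9.82, so N−1 ≥ 10 and N = 11.
Check: N=11 gives T = 0.06861 < 0.072; N=10 gives T = 0.08969.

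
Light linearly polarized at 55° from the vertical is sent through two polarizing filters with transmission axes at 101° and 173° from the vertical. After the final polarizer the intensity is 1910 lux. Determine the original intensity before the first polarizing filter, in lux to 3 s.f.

By Malus's law, I₁ = I₀ cos²(101° − 55°) = I₀ cos²(46°) = 0.4826 I₀.
I₂ = I₁ cos²(173° − 101°) = 0.4826 I₀ · cos²(72°) = 0.04608 I₀.
So 1910 lux = 0.04608 I₀, giving I₀ = 1910/0.04608 = 4.145e+04 lux.

I₀ ≈ 4.15e4 lux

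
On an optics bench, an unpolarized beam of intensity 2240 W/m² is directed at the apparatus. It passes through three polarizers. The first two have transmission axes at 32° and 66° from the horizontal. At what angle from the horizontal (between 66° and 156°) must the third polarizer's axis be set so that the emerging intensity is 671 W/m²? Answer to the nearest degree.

Unpolarized light through the first polarizer → I₁ = ½ I₀, now polarized at 32°.
I₂ = I₁ cos²(66° − 32°) = 0.5 I₀ · cos²(34°) = 0.3437 I₀.
Target fraction: 671 / 2240 W/m² = 0.2996 of I₀.
Need I₃/I₀ = 0.2996, so cos²(θ − 66°) = 0.2996 / 0.3437 = 0.8717.
θ − 66° = arccos(√0.8717) = 21.0°, giving θ ≈ 66 + 21.0 = 87.0°.

θ ≈ 87°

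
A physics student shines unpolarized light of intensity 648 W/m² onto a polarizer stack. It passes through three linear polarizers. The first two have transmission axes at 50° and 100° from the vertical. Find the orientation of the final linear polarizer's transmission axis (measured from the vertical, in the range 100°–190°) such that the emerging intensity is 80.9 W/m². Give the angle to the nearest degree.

Unpolarized light through the first polarizer → I₁ = ½ I₀, now polarized at 50°.
I₂ = I₁ cos²(100° − 50°) = 0.5 I₀ · cos²(50°) = 0.2066 I₀.
Target fraction: 80.9 / 648 W/m² = 0.1248 of I₀.
Need I₃/I₀ = 0.1248, so cos²(θ − 100°) = 0.1248 / 0.2066 = 0.6043.
θ − 100° = arccos(√0.6043) = 39.0°, giving θ ≈ 100 + 39.0 = 139.0°.

θ ≈ 139°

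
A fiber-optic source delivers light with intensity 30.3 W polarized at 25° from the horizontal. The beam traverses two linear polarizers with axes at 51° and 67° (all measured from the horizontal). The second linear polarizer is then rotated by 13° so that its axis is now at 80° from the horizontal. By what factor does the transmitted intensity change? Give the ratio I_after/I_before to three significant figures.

Before rotation:
I₁ = I₀ cos²(51° − 25°) = I₀ cos²(26°) = 0.8078 I₀.
I₂ = I₁ cos²(67° − 51°) = 0.8078 I₀ · cos²(16°) = 0.7465 I₀.
After rotation:
I₁ = I₀ cos²(51° − 25°) = I₀ cos²(26°) = 0.8078 I₀.
I₂ = I₁ cos²(80° − 51°) = 0.8078 I₀ · cos²(29°) = 0.618 I₀.
Ratio = 0.618 / 0.7465 = 0.8279.

I_new/I_old ≈ 0.828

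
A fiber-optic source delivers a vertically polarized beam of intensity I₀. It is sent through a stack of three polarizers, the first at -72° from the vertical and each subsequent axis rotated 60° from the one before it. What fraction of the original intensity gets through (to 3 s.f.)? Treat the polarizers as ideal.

≈ 0.00597 I₀

By Malus's law, I₁ = I₀ cos²(-72° − 0°) = I₀ cos²(72°) = 0.09549 I₀.
I₂ = I₁ cos²(60°) = 0.09549 · 0.25 I₀ = 0.02387 I₀.
I₃ = I₂ cos²(60°) = 0.02387 · 0.25 I₀ = 0.005968 I₀.
Transmitted fraction = 0.005968.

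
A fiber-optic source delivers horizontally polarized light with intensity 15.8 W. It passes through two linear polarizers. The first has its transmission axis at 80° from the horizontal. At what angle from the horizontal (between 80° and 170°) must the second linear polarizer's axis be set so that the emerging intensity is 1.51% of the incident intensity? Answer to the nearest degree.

By Malus's law, I₁ = I₀ cos²(80° − 0°) = I₀ cos²(80°) = 0.03015 I₀.
Need I₂/I₀ = 0.0151, so cos²(θ − 80°) = 0.0151 / 0.03015 = 0.5008.
θ − 80° = arccos(√0.5008) = 45.0°, giving θ ≈ 80 + 45.0 = 125.0°.

θ ≈ 125°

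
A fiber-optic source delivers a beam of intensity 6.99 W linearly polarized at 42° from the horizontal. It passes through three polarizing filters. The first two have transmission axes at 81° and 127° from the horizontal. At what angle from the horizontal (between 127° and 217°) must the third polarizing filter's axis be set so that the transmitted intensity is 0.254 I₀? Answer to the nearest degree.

θ ≈ 148°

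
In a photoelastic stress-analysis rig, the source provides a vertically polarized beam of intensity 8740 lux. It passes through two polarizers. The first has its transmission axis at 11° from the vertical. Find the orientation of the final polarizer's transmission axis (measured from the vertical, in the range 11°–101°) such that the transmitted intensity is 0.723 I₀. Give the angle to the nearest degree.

θ ≈ 41°

By Malus's law, I₁ = I₀ cos²(11° − 0°) = I₀ cos²(11°) = 0.9636 I₀.
Need I₂/I₀ = 0.723, so cos²(θ − 11°) = 0.723 / 0.9636 = 0.7503.
θ − 11° = arccos(√0.7503) = 30.0°, giving θ ≈ 11 + 30.0 = 41.0°.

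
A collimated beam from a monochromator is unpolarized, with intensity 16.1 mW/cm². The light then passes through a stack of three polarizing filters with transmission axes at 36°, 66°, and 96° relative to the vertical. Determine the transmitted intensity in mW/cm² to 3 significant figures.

I ≈ 4.53 mW/cm²

Unpolarized light through the first polarizer → I₁ = 16.1 mW/cm²/2 = 8.05 mW/cm², polarized at 36°.
I₂ = I₁ · cos²(30°) = 8.05 · 0.75 = 6.038 mW/cm².
I₃ = I₂ · cos²(30°) = 6.038 · 0.75 = 4.528 mW/cm².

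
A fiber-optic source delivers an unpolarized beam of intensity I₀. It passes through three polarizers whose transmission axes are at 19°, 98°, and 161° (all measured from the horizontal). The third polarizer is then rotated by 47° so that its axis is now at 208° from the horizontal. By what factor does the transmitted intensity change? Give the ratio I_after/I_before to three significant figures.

Before rotation:
Unpolarized light through the first polarizer → I₁ = ½ I₀, now polarized at 19°.
I₂ = I₁ cos²(98° − 19°) = 0.5 I₀ · cos²(79°) = 0.0182 I₀.
I₃ = I₂ cos²(161° − 98°) = 0.0182 I₀ · cos²(63°) = 0.003752 I₀.
After rotation:
Unpolarized light through the first polarizer → I₁ = ½ I₀, now polarized at 19°.
I₂ = I₁ cos²(98° − 19°) = 0.5 I₀ · cos²(79°) = 0.0182 I₀.
Angle between axes 2 and 3: 70°. I₃ = 0.0182 I₀ · cos²(70°) = 0.002129 I₀.
Ratio = 0.002129 / 0.003752 = 0.5676.

I_new/I_old ≈ 0.568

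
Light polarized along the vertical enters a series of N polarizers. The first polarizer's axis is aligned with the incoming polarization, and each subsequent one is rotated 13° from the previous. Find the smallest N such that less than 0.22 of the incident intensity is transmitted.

N = 31

First polarizer is aligned with the polarization: full transmission.
Each further stage multiplies by cos²(13°) = 0.9494.
After N polarizers: T = 0.9494^(N−1). Require T < 0.22 ⇒ N−1 > ln(0.22)/ln(0.9494) = 29.16, so N−1 ≥ 30 and N = 31.
Check: N=31 gives T = 0.2106 < 0.22; N=30 gives T = 0.2218.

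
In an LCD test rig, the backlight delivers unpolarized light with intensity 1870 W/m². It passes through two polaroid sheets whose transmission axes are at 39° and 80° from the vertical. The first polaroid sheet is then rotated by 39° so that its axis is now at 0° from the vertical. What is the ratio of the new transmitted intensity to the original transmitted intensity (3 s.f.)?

I_new/I_old ≈ 0.0529

Before rotation:
Unpolarized light through the first polarizer → I₁ = ½ I₀, now polarized at 39°.
I₂ = I₁ cos²(80° − 39°) = 0.5 I₀ · cos²(41°) = 0.2848 I₀.
After rotation:
Unpolarized light through the first polarizer → I₁ = ½ I₀, now polarized at 0°.
I₂ = I₁ cos²(80° − 0°) = 0.5 I₀ · cos²(80°) = 0.01508 I₀.
Ratio = 0.01508 / 0.2848 = 0.05294.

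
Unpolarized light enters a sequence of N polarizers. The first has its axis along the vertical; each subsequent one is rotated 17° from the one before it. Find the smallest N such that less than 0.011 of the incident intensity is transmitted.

First polarizer halves the unpolarized light: factor 1/2.
Each further stage multiplies by cos²(17°) = 0.9145.
After N polarizers: T = 0.5·0.9145^(N−1). Require T < 0.011 ⇒ N−1 > ln(0.011/0.5)/ln(0.9145) = 42.71, so N−1 ≥ 43 and N = 44.
Check: N=44 gives T = 0.01072 < 0.011; N=43 gives T = 0.01172.

N = 44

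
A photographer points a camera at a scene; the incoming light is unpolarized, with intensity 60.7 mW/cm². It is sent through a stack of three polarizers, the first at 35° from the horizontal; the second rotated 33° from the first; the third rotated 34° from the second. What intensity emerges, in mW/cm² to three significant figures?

I ≈ 14.7 mW/cm²

Unpolarized light through the first polarizer → I₁ = 60.7 mW/cm²/2 = 30.35 mW/cm², polarized at 35°.
I₂ = I₁ · cos²(33°) = 30.35 · 0.7034 = 21.35 mW/cm².
I₃ = I₂ · cos²(34°) = 21.35 · 0.6873 = 14.67 mW/cm².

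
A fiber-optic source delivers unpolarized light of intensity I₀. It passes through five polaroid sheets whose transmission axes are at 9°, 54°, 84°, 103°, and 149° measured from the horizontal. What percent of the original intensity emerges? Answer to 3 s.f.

≈ 8.09%

Unpolarized light through the first polarizer → I₁ = ½ I₀, now polarized at 9°.
I₂ = I₁ cos²(54° − 9°) = 0.5 I₀ · cos²(45°) = 0.25 I₀.
I₃ = I₂ cos²(84° − 54°) = 0.25 I₀ · cos²(30°) = 0.1875 I₀.
I₄ = I₃ cos²(103° − 84°) = 0.1875 I₀ · cos²(19°) = 0.1676 I₀.
I₅ = I₄ cos²(149° − 103°) = 0.1676 I₀ · cos²(46°) = 0.08089 I₀.
That is 8.089% of the incident intensity.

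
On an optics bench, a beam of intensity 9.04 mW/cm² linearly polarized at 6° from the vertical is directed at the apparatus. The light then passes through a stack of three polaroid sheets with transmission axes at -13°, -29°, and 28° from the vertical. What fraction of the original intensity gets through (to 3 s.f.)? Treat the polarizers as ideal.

I₁ = 9.04 mW/cm² · cos²(19°) = 8.082 mW/cm².
I₂ = I₁ · cos²(16°) = 8.082 · 0.924 = 7.468 mW/cm².
I₃ = I₂ · cos²(57°) = 7.468 · 0.2966 = 2.215 mW/cm².
Transmitted fraction = 0.245.

I/I₀ ≈ 0.245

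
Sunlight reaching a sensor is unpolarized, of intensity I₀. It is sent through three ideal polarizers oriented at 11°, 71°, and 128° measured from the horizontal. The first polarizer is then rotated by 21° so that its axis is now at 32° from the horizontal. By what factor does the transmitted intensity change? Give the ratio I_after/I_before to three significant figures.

Before rotation:
Unpolarized light through the first polarizer → I₁ = ½ I₀, now polarized at 11°.
I₂ = I₁ cos²(71° − 11°) = 0.5 I₀ · cos²(60°) = 0.125 I₀.
I₃ = I₂ cos²(128° − 71°) = 0.125 I₀ · cos²(57°) = 0.03708 I₀.
After rotation:
Unpolarized light through the first polarizer → I₁ = ½ I₀, now polarized at 32°.
I₂ = I₁ cos²(71° − 32°) = 0.5 I₀ · cos²(39°) = 0.302 I₀.
I₃ = I₂ cos²(128° − 71°) = 0.302 I₀ · cos²(57°) = 0.08958 I₀.
Ratio = 0.08958 / 0.03708 = 2.416.

I_new/I_old ≈ 2.42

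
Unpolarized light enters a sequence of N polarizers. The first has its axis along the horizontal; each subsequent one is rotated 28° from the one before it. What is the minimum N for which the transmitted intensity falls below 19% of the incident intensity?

N = 5

First polarizer halves the unpolarized light: factor 1/2.
Each further stage multiplies by cos²(28°) = 0.7796.
After N polarizers: T = 0.5·0.7796^(N−1). Require T < 0.19 ⇒ N−1 > ln(0.19/0.5)/ln(0.7796) = 3.89, so N−1 ≥ 4 and N = 5.
Check: N=5 gives T = 0.1847 < 0.19; N=4 gives T = 0.2369.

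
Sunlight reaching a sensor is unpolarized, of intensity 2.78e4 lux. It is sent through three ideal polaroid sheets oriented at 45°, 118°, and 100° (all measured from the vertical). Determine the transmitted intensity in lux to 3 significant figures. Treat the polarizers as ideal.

Unpolarized light through the first polarizer → I₁ = 2.78e4 lux/2 = 1.39e+04 lux, polarized at 45°.
I₂ = I₁ · cos²(73°) = 1.39e+04 · 0.08548 = 1188 lux.
I₃ = I₂ · cos²(18°) = 1188 · 0.9045 = 1075 lux.

I ≈ 1070 lux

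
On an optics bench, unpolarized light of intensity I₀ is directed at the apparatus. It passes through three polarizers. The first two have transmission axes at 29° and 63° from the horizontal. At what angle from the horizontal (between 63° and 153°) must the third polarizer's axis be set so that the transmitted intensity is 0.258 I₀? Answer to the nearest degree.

θ ≈ 93°

Unpolarized light through the first polarizer → I₁ = ½ I₀, now polarized at 29°.
I₂ = I₁ cos²(63° − 29°) = 0.5 I₀ · cos²(34°) = 0.3437 I₀.
Need I₃/I₀ = 0.258, so cos²(θ − 63°) = 0.258 / 0.3437 = 0.7508.
θ − 63° = arccos(√0.7508) = 29.9°, giving θ ≈ 63 + 29.9 = 92.9°.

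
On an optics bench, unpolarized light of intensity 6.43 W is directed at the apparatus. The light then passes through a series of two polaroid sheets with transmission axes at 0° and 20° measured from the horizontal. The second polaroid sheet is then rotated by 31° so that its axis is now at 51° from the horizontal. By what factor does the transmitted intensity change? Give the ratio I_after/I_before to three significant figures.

I_new/I_old ≈ 0.449

Before rotation:
Unpolarized light through the first polarizer → I₁ = ½ I₀, now polarized at 0°.
I₂ = I₁ cos²(20° − 0°) = 0.5 I₀ · cos²(20°) = 0.4415 I₀.
After rotation:
Unpolarized light through the first polarizer → I₁ = ½ I₀, now polarized at 0°.
I₂ = I₁ cos²(51° − 0°) = 0.5 I₀ · cos²(51°) = 0.198 I₀.
Ratio = 0.198 / 0.4415 = 0.4485.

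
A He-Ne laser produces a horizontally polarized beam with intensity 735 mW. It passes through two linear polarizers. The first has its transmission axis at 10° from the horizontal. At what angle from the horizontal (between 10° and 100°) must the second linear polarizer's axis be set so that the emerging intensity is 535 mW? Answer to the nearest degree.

θ ≈ 40°

By Malus's law, I₁ = I₀ cos²(10° − 0°) = I₀ cos²(10°) = 0.9698 I₀.
Target fraction: 535 / 735 mW = 0.7279 of I₀.
Need I₂/I₀ = 0.7279, so cos²(θ − 10°) = 0.7279 / 0.9698 = 0.7505.
θ − 10° = arccos(√0.7505) = 30.0°, giving θ ≈ 10 + 30.0 = 40.0°.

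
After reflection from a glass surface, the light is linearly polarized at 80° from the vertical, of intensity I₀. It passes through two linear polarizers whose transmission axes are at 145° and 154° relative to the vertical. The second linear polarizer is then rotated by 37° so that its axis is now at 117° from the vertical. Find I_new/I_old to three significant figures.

Before rotation:
By Malus's law, I₁ = I₀ cos²(145° − 80°) = I₀ cos²(65°) = 0.1786 I₀.
I₂ = I₁ cos²(154° − 145°) = 0.1786 I₀ · cos²(9°) = 0.1742 I₀.
After rotation:
I₁ = I₀ cos²(145° − 80°) = I₀ cos²(65°) = 0.1786 I₀.
I₂ = I₁ cos²(117° − 145°) = 0.1786 I₀ · cos²(28°) = 0.1392 I₀.
Ratio = 0.1392 / 0.1742 = 0.7992.

I_new/I_old ≈ 0.799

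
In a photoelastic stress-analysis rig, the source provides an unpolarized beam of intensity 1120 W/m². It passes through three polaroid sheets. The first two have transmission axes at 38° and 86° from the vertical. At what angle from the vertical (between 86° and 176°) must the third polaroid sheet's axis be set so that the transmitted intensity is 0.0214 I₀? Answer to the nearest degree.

θ ≈ 158°

Unpolarized light through the first polarizer → I₁ = ½ I₀, now polarized at 38°.
I₂ = I₁ cos²(86° − 38°) = 0.5 I₀ · cos²(48°) = 0.2239 I₀.
Need I₃/I₀ = 0.0214, so cos²(θ − 86°) = 0.0214 / 0.2239 = 0.09559.
θ − 86° = arccos(√0.09559) = 72.0°, giving θ ≈ 86 + 72.0 = 158.0°.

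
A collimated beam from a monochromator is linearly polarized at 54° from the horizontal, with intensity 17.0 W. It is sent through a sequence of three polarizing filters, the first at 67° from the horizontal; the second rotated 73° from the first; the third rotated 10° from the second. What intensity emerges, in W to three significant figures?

By Malus's law, I₁ = 17.0 W · cos²(13°) = 16.14 W.
I₂ = I₁ · cos²(73°) = 16.14 · 0.08548 = 1.38 W.
I₃ = I₂ · cos²(10°) = 1.38 · 0.9698 = 1.338 W.

I ≈ 1.34 W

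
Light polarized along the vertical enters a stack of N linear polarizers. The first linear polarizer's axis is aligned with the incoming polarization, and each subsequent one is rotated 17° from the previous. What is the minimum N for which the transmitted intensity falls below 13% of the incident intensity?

N = 24

First polarizer is aligned with the polarization: full transmission.
Each further stage multiplies by cos²(17°) = 0.9145.
After N polarizers: T = 0.9145^(N−1). Require T < 0.13 ⇒ N−1 > ln(0.13)/ln(0.9145) = 22.83, so N−1 ≥ 23 and N = 24.
Check: N=24 gives T = 0.1281 < 0.13; N=23 gives T = 0.14.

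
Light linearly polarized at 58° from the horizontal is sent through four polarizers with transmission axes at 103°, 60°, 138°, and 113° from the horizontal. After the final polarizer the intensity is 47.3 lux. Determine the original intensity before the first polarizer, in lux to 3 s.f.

I₀ ≈ 4980 lux

I₁ = I₀ cos²(103° − 58°) = I₀ cos²(45°) = 0.5 I₀.
I₂ = I₁ cos²(60° − 103°) = 0.5 I₀ · cos²(43°) = 0.2674 I₀.
I₃ = I₂ cos²(138° − 60°) = 0.2674 I₀ · cos²(78°) = 0.01156 I₀.
I₄ = I₃ cos²(113° − 138°) = 0.01156 I₀ · cos²(25°) = 0.009496 I₀.
So 47.3 lux = 0.009496 I₀, giving I₀ = 47.3/0.009496 = 4981 lux.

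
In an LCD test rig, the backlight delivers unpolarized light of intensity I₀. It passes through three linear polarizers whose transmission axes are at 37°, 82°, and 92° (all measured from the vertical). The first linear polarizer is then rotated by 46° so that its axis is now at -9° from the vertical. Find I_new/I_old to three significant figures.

Before rotation:
Unpolarized light through the first polarizer → I₁ = ½ I₀, now polarized at 37°.
I₂ = I₁ cos²(82° − 37°) = 0.5 I₀ · cos²(45°) = 0.25 I₀.
I₃ = I₂ cos²(92° − 82°) = 0.25 I₀ · cos²(10°) = 0.2425 I₀.
After rotation:
Unpolarized light through the first polarizer → I₁ = ½ I₀, now polarized at -9°.
Angle between axes 1 and 2: 89°. I₂ = 0.5 I₀ · cos²(89°) = 0.0001523 I₀.
I₃ = I₂ cos²(92° − 82°) = 0.0001523 I₀ · cos²(10°) = 0.0001477 I₀.
Ratio = 0.0001477 / 0.2425 = 0.0006092.

I_new/I_old ≈ 0.000609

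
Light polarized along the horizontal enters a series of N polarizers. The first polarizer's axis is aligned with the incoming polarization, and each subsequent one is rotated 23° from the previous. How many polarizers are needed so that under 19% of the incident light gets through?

N = 12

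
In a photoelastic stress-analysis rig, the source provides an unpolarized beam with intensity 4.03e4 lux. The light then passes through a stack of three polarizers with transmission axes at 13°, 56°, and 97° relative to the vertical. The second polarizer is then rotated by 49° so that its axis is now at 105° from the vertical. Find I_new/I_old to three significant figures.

I_new/I_old ≈ 0.00392

Before rotation:
Unpolarized light through the first polarizer → I₁ = ½ I₀, now polarized at 13°.
I₂ = I₁ cos²(56° − 13°) = 0.5 I₀ · cos²(43°) = 0.2674 I₀.
I₃ = I₂ cos²(97° − 56°) = 0.2674 I₀ · cos²(41°) = 0.1523 I₀.
After rotation:
Unpolarized light through the first polarizer → I₁ = ½ I₀, now polarized at 13°.
Angle between axes 1 and 2: 88°. I₂ = 0.5 I₀ · cos²(88°) = 0.000609 I₀.
I₃ = I₂ cos²(97° − 105°) = 0.000609 I₀ · cos²(8°) = 0.0005972 I₀.
Ratio = 0.0005972 / 0.1523 = 0.00392.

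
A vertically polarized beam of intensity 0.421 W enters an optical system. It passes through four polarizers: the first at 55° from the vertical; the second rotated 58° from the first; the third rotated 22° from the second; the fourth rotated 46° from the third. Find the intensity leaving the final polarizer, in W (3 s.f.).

I ≈ 0.0161 W

I₁ = 0.421 W · cos²(55°) = 0.1385 W.
I₂ = I₁ · cos²(58°) = 0.1385 · 0.2808 = 0.03889 W.
I₃ = I₂ · cos²(22°) = 0.03889 · 0.8597 = 0.03344 W.
I₄ = I₃ · cos²(46°) = 0.03344 · 0.4826 = 0.01613 W.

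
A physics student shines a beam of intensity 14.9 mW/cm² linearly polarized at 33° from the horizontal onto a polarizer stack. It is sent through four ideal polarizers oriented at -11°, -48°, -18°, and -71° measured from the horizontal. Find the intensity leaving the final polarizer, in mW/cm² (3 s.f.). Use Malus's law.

I ≈ 1.34 mW/cm²

By Malus's law, I₁ = 14.9 mW/cm² · cos²(44°) = 7.71 mW/cm².
I₂ = I₁ · cos²(37°) = 7.71 · 0.6378 = 4.918 mW/cm².
I₃ = I₂ · cos²(30°) = 4.918 · 0.75 = 3.688 mW/cm².
I₄ = I₃ · cos²(53°) = 3.688 · 0.3622 = 1.336 mW/cm².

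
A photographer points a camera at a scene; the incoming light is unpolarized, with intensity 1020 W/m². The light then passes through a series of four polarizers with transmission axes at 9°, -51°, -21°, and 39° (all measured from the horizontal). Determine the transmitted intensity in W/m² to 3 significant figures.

Unpolarized light through the first polarizer → I₁ = 1020 W/m²/2 = 510 W/m², polarized at 9°.
I₂ = I₁ · cos²(60°) = 510 · 0.25 = 127.5 W/m².
I₃ = I₂ · cos²(30°) = 127.5 · 0.75 = 95.63 W/m².
I₄ = I₃ · cos²(60°) = 95.63 · 0.25 = 23.91 W/m².

I ≈ 23.9 W/m²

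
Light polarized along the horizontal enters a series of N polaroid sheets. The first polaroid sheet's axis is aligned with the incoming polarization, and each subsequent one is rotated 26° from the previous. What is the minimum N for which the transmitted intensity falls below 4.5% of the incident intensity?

First polarizer is aligned with the polarization: full transmission.
Each further stage multiplies by cos²(26°) = 0.8078.
After N polarizers: T = 0.8078^(N−1). Require T < 0.045 ⇒ N−1 > ln(0.045)/ln(0.8078) = 14.53, so N−1 ≥ 15 and N = 16.
Check: N=16 gives T = 0.04072 < 0.045; N=15 gives T = 0.05041.

N = 16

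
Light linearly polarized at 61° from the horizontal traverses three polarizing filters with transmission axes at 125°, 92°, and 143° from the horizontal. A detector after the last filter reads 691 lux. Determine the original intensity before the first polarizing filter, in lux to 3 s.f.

I₀ ≈ 1.29e4 lux

By Malus's law, I₁ = I₀ cos²(125° − 61°) = I₀ cos²(64°) = 0.1922 I₀.
I₂ = I₁ cos²(92° − 125°) = 0.1922 I₀ · cos²(33°) = 0.1352 I₀.
I₃ = I₂ cos²(143° − 92°) = 0.1352 I₀ · cos²(51°) = 0.05353 I₀.
So 691 lux = 0.05353 I₀, giving I₀ = 691/0.05353 = 1.291e+04 lux.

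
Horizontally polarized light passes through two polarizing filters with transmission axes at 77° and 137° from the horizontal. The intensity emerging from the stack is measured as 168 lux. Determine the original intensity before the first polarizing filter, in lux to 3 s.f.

I₀ ≈ 1.33e4 lux

By Malus's law, I₁ = I₀ cos²(77° − 0°) = I₀ cos²(77°) = 0.0506 I₀.
I₂ = I₁ cos²(137° − 77°) = 0.0506 I₀ · cos²(60°) = 0.01265 I₀.
So 168 lux = 0.01265 I₀, giving I₀ = 168/0.01265 = 1.328e+04 lux.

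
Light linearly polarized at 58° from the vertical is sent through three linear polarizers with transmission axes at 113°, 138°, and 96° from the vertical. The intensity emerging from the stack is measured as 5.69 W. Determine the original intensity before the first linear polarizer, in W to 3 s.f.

I₀ ≈ 38.1 W

I₁ = I₀ cos²(113° − 58°) = I₀ cos²(55°) = 0.329 I₀.
I₂ = I₁ cos²(138° − 113°) = 0.329 I₀ · cos²(25°) = 0.2702 I₀.
I₃ = I₂ cos²(96° − 138°) = 0.2702 I₀ · cos²(42°) = 0.1492 I₀.
So 5.69 W = 0.1492 I₀, giving I₀ = 5.69/0.1492 = 38.13 W.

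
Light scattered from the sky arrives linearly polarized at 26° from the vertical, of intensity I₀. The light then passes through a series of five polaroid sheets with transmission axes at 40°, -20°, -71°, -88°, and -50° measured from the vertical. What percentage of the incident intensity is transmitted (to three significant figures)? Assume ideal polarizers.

≈ 5.29%

I₁ = I₀ cos²(40° − 26°) = I₀ cos²(14°) = 0.9415 I₀.
I₂ = I₁ cos²(-20° − 40°) = 0.9415 I₀ · cos²(60°) = 0.2354 I₀.
I₃ = I₂ cos²(-71° + 20°) = 0.2354 I₀ · cos²(51°) = 0.09322 I₀.
I₄ = I₃ cos²(-88° + 71°) = 0.09322 I₀ · cos²(17°) = 0.08525 I₀.
I₅ = I₄ cos²(-50° + 88°) = 0.08525 I₀ · cos²(38°) = 0.05294 I₀.
That is 5.294% of the incident intensity.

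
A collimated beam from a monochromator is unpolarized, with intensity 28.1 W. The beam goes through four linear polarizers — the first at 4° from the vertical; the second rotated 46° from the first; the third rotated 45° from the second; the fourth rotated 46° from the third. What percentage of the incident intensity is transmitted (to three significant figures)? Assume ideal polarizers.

≈ 5.82%

Unpolarized light through the first polarizer → I₁ = 28.1 W/2 = 14.05 W, polarized at 4°.
I₂ = I₁ · cos²(46°) = 14.05 · 0.4826 = 6.78 W.
I₃ = I₂ · cos²(45°) = 6.78 · 0.5 = 3.39 W.
I₄ = I₃ · cos²(46°) = 3.39 · 0.4826 = 1.636 W.
That is 5.821% of the incident intensity.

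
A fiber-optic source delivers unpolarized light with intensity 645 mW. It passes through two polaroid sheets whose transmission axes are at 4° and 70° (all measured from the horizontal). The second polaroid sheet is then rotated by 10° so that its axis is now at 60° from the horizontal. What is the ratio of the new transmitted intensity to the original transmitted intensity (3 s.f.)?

I_new/I_old ≈ 1.89

Before rotation:
Unpolarized light through the first polarizer → I₁ = ½ I₀, now polarized at 4°.
I₂ = I₁ cos²(70° − 4°) = 0.5 I₀ · cos²(66°) = 0.08272 I₀.
After rotation:
Unpolarized light through the first polarizer → I₁ = ½ I₀, now polarized at 4°.
I₂ = I₁ cos²(60° − 4°) = 0.5 I₀ · cos²(56°) = 0.1563 I₀.
Ratio = 0.1563 / 0.08272 = 1.89.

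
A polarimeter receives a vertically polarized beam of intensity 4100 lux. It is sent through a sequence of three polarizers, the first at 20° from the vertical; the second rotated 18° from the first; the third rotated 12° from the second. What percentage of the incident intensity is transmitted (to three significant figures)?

≈ 76.4%

I₁ = 4100 lux · cos²(20°) = 3620 lux.
I₂ = I₁ · cos²(18°) = 3620 · 0.9045 = 3275 lux.
I₃ = I₂ · cos²(12°) = 3275 · 0.9568 = 3133 lux.
That is 76.42% of the incident intensity.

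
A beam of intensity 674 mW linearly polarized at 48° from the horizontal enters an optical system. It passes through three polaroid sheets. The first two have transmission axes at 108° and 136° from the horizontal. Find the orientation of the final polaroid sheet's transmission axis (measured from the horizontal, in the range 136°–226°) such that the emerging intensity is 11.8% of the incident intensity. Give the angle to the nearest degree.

θ ≈ 175°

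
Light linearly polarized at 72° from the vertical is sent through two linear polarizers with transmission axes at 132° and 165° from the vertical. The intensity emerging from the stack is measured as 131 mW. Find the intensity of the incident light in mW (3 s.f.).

I₁ = I₀ cos²(132° − 72°) = I₀ cos²(60°) = 0.25 I₀.
I₂ = I₁ cos²(165° − 132°) = 0.25 I₀ · cos²(33°) = 0.1758 I₀.
So 131 mW = 0.1758 I₀, giving I₀ = 131/0.1758 = 745 mW.

I₀ ≈ 745 mW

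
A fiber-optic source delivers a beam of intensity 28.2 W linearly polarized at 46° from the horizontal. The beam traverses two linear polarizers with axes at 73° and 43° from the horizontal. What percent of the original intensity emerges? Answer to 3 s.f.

≈ 59.5%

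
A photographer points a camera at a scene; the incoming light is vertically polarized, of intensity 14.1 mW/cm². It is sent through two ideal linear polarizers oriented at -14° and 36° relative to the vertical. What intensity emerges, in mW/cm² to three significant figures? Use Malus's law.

By Malus's law, I₁ = 14.1 mW/cm² · cos²(14°) = 13.27 mW/cm².
I₂ = I₁ · cos²(50°) = 13.27 · 0.4132 = 5.485 mW/cm².

I ≈ 5.48 mW/cm²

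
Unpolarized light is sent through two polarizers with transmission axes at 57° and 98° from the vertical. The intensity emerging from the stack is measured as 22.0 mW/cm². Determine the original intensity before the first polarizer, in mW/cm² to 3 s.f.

I₀ ≈ 77.2 mW/cm²

Unpolarized light through the first polarizer → I₁ = ½ I₀, now polarized at 57°.
I₂ = I₁ cos²(98° − 57°) = 0.5 I₀ · cos²(41°) = 0.2848 I₀.
So 22.0 mW/cm² = 0.2848 I₀, giving I₀ = 22.0/0.2848 = 77.25 mW/cm².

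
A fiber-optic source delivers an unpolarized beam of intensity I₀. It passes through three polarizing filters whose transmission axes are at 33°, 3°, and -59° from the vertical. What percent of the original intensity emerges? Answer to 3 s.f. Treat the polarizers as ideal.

Unpolarized light through the first polarizer → I₁ = ½ I₀, now polarized at 33°.
I₂ = I₁ cos²(3° − 33°) = 0.5 I₀ · cos²(30°) = 0.375 I₀.
I₃ = I₂ cos²(-59° − 3°) = 0.375 I₀ · cos²(62°) = 0.08265 I₀.
That is 8.265% of the incident intensity.

≈ 8.27%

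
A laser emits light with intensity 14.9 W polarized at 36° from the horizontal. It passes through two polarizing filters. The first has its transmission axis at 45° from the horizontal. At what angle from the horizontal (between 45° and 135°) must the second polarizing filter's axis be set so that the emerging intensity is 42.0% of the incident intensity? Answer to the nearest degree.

By Malus's law, I₁ = I₀ cos²(45° − 36°) = I₀ cos²(9°) = 0.9755 I₀.
Need I₂/I₀ = 0.42, so cos²(θ − 45°) = 0.42 / 0.9755 = 0.4305.
θ − 45° = arccos(√0.4305) = 49.0°, giving θ ≈ 45 + 49.0 = 94.0°.

θ ≈ 94°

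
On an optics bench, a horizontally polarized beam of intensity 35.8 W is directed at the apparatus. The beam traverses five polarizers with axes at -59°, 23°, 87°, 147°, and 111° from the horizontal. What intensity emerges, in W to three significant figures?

I ≈ 0.00578 W

I₁ = 35.8 W · cos²(59°) = 9.496 W.
I₂ = I₁ · cos²(82°) = 9.496 · 0.01937 = 0.1839 W.
I₃ = I₂ · cos²(64°) = 0.1839 · 0.1922 = 0.03535 W.
I₄ = I₃ · cos²(60°) = 0.03535 · 0.25 = 0.008837 W.
I₅ = I₄ · cos²(36°) = 0.008837 · 0.6545 = 0.005784 W.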